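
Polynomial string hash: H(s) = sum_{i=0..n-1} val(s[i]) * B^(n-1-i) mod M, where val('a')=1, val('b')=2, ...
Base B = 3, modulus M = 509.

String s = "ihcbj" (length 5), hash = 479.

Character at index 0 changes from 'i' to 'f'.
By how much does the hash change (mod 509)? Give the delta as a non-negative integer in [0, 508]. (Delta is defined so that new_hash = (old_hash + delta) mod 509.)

Answer: 266

Derivation:
Delta formula: (val(new) - val(old)) * B^(n-1-k) mod M
  val('f') - val('i') = 6 - 9 = -3
  B^(n-1-k) = 3^4 mod 509 = 81
  Delta = -3 * 81 mod 509 = 266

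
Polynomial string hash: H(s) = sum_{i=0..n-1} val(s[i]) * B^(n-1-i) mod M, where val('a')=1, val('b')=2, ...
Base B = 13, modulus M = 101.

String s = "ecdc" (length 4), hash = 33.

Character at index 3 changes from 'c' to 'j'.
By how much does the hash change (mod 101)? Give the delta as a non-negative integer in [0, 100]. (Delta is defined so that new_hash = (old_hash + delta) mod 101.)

Delta formula: (val(new) - val(old)) * B^(n-1-k) mod M
  val('j') - val('c') = 10 - 3 = 7
  B^(n-1-k) = 13^0 mod 101 = 1
  Delta = 7 * 1 mod 101 = 7

Answer: 7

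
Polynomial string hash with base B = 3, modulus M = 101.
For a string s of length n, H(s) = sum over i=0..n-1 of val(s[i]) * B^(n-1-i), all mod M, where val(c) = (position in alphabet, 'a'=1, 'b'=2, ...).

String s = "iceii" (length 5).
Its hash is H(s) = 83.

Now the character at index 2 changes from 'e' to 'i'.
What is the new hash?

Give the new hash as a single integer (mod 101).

Answer: 18

Derivation:
val('e') = 5, val('i') = 9
Position k = 2, exponent = n-1-k = 2
B^2 mod M = 3^2 mod 101 = 9
Delta = (9 - 5) * 9 mod 101 = 36
New hash = (83 + 36) mod 101 = 18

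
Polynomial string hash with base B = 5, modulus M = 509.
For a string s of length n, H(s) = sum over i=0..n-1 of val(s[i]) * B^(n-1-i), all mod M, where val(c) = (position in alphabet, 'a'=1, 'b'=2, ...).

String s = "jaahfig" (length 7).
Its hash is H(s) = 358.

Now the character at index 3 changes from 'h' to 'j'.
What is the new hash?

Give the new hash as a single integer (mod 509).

val('h') = 8, val('j') = 10
Position k = 3, exponent = n-1-k = 3
B^3 mod M = 5^3 mod 509 = 125
Delta = (10 - 8) * 125 mod 509 = 250
New hash = (358 + 250) mod 509 = 99

Answer: 99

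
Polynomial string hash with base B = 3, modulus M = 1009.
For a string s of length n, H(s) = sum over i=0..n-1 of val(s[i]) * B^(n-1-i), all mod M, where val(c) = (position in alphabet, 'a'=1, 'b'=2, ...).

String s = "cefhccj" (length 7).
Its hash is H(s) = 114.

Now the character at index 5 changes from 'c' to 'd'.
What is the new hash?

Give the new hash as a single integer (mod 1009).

Answer: 117

Derivation:
val('c') = 3, val('d') = 4
Position k = 5, exponent = n-1-k = 1
B^1 mod M = 3^1 mod 1009 = 3
Delta = (4 - 3) * 3 mod 1009 = 3
New hash = (114 + 3) mod 1009 = 117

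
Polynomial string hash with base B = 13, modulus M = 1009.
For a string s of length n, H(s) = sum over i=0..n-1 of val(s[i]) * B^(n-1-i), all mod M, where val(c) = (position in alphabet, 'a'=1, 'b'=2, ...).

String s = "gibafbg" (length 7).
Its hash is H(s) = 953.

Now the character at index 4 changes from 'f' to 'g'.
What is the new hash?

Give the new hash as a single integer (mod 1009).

val('f') = 6, val('g') = 7
Position k = 4, exponent = n-1-k = 2
B^2 mod M = 13^2 mod 1009 = 169
Delta = (7 - 6) * 169 mod 1009 = 169
New hash = (953 + 169) mod 1009 = 113

Answer: 113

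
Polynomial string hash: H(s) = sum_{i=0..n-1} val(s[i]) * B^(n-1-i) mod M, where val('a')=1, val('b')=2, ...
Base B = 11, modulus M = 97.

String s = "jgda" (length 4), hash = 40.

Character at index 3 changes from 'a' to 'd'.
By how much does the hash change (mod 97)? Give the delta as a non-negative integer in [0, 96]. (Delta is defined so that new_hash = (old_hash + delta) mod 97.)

Delta formula: (val(new) - val(old)) * B^(n-1-k) mod M
  val('d') - val('a') = 4 - 1 = 3
  B^(n-1-k) = 11^0 mod 97 = 1
  Delta = 3 * 1 mod 97 = 3

Answer: 3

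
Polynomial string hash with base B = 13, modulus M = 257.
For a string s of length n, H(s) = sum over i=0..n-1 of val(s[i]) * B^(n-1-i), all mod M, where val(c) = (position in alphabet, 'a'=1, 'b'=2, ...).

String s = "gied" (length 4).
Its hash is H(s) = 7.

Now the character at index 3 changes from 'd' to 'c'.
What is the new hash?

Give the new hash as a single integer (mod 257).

val('d') = 4, val('c') = 3
Position k = 3, exponent = n-1-k = 0
B^0 mod M = 13^0 mod 257 = 1
Delta = (3 - 4) * 1 mod 257 = 256
New hash = (7 + 256) mod 257 = 6

Answer: 6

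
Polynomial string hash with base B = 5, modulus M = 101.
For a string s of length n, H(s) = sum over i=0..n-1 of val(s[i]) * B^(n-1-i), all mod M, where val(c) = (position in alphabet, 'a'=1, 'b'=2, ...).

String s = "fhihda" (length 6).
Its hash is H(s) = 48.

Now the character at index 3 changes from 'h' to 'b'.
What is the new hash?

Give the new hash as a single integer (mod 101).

val('h') = 8, val('b') = 2
Position k = 3, exponent = n-1-k = 2
B^2 mod M = 5^2 mod 101 = 25
Delta = (2 - 8) * 25 mod 101 = 52
New hash = (48 + 52) mod 101 = 100

Answer: 100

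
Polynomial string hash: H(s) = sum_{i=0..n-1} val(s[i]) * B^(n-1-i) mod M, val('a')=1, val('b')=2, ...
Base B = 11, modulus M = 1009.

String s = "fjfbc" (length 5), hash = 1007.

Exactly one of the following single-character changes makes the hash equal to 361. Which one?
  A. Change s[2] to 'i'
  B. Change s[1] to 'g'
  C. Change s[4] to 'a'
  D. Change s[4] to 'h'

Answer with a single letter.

Answer: A

Derivation:
Option A: s[2]='f'->'i', delta=(9-6)*11^2 mod 1009 = 363, hash=1007+363 mod 1009 = 361 <-- target
Option B: s[1]='j'->'g', delta=(7-10)*11^3 mod 1009 = 43, hash=1007+43 mod 1009 = 41
Option C: s[4]='c'->'a', delta=(1-3)*11^0 mod 1009 = 1007, hash=1007+1007 mod 1009 = 1005
Option D: s[4]='c'->'h', delta=(8-3)*11^0 mod 1009 = 5, hash=1007+5 mod 1009 = 3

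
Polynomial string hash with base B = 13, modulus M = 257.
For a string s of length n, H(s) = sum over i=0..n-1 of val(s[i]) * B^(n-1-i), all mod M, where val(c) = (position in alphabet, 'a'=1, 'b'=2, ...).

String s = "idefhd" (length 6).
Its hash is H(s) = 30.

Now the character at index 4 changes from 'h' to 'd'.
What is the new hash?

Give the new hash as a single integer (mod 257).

Answer: 235

Derivation:
val('h') = 8, val('d') = 4
Position k = 4, exponent = n-1-k = 1
B^1 mod M = 13^1 mod 257 = 13
Delta = (4 - 8) * 13 mod 257 = 205
New hash = (30 + 205) mod 257 = 235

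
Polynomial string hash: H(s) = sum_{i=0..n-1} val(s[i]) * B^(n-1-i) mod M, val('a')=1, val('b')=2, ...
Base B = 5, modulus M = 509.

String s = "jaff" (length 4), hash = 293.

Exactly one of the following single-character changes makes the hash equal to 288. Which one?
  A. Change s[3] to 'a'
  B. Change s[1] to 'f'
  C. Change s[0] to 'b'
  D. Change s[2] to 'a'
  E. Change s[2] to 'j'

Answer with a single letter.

Option A: s[3]='f'->'a', delta=(1-6)*5^0 mod 509 = 504, hash=293+504 mod 509 = 288 <-- target
Option B: s[1]='a'->'f', delta=(6-1)*5^2 mod 509 = 125, hash=293+125 mod 509 = 418
Option C: s[0]='j'->'b', delta=(2-10)*5^3 mod 509 = 18, hash=293+18 mod 509 = 311
Option D: s[2]='f'->'a', delta=(1-6)*5^1 mod 509 = 484, hash=293+484 mod 509 = 268
Option E: s[2]='f'->'j', delta=(10-6)*5^1 mod 509 = 20, hash=293+20 mod 509 = 313

Answer: A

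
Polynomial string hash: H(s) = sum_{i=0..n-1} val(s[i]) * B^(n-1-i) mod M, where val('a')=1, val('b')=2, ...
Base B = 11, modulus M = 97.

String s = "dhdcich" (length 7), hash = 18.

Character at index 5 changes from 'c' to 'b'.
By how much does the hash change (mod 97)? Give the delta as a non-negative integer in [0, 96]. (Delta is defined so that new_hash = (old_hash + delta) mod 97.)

Delta formula: (val(new) - val(old)) * B^(n-1-k) mod M
  val('b') - val('c') = 2 - 3 = -1
  B^(n-1-k) = 11^1 mod 97 = 11
  Delta = -1 * 11 mod 97 = 86

Answer: 86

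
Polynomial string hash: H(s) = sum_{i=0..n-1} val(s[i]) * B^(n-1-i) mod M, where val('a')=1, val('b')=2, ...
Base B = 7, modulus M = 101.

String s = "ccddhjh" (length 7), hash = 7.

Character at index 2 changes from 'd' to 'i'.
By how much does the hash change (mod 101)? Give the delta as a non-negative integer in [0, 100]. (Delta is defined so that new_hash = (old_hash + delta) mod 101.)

Answer: 87

Derivation:
Delta formula: (val(new) - val(old)) * B^(n-1-k) mod M
  val('i') - val('d') = 9 - 4 = 5
  B^(n-1-k) = 7^4 mod 101 = 78
  Delta = 5 * 78 mod 101 = 87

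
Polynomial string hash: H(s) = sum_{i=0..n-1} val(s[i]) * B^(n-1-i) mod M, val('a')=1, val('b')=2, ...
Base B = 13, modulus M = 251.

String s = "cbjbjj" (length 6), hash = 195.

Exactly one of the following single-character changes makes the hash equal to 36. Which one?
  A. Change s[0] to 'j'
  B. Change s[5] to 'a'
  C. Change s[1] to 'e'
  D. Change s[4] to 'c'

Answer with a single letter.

Option A: s[0]='c'->'j', delta=(10-3)*13^5 mod 251 = 197, hash=195+197 mod 251 = 141
Option B: s[5]='j'->'a', delta=(1-10)*13^0 mod 251 = 242, hash=195+242 mod 251 = 186
Option C: s[1]='b'->'e', delta=(5-2)*13^4 mod 251 = 92, hash=195+92 mod 251 = 36 <-- target
Option D: s[4]='j'->'c', delta=(3-10)*13^1 mod 251 = 160, hash=195+160 mod 251 = 104

Answer: C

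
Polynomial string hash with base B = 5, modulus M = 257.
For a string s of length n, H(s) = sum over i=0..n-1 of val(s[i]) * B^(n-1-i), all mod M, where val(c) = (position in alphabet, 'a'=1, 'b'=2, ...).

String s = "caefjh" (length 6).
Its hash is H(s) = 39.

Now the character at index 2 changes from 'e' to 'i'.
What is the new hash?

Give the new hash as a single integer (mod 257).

Answer: 25

Derivation:
val('e') = 5, val('i') = 9
Position k = 2, exponent = n-1-k = 3
B^3 mod M = 5^3 mod 257 = 125
Delta = (9 - 5) * 125 mod 257 = 243
New hash = (39 + 243) mod 257 = 25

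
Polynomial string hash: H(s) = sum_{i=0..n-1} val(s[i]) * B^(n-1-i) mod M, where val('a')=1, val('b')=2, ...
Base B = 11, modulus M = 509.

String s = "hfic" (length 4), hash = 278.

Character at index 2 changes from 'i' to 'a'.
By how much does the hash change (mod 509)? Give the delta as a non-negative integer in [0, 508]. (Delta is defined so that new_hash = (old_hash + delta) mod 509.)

Answer: 421

Derivation:
Delta formula: (val(new) - val(old)) * B^(n-1-k) mod M
  val('a') - val('i') = 1 - 9 = -8
  B^(n-1-k) = 11^1 mod 509 = 11
  Delta = -8 * 11 mod 509 = 421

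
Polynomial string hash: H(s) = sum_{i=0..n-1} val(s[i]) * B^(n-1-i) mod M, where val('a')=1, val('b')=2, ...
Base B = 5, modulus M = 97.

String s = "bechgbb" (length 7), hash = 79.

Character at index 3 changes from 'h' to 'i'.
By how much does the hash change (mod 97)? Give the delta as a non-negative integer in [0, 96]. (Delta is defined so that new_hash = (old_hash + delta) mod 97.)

Delta formula: (val(new) - val(old)) * B^(n-1-k) mod M
  val('i') - val('h') = 9 - 8 = 1
  B^(n-1-k) = 5^3 mod 97 = 28
  Delta = 1 * 28 mod 97 = 28

Answer: 28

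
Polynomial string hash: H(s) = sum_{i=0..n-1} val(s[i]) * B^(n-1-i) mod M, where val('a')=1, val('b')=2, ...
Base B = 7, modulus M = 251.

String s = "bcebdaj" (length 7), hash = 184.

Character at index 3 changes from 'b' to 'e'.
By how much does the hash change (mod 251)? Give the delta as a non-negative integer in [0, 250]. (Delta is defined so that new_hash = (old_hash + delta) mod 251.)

Answer: 25

Derivation:
Delta formula: (val(new) - val(old)) * B^(n-1-k) mod M
  val('e') - val('b') = 5 - 2 = 3
  B^(n-1-k) = 7^3 mod 251 = 92
  Delta = 3 * 92 mod 251 = 25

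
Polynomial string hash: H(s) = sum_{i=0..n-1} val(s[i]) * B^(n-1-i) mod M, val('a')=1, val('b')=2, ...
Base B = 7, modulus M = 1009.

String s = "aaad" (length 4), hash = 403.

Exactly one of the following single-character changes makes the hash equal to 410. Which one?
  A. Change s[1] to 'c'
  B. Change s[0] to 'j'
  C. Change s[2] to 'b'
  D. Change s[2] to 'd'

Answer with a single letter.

Answer: C

Derivation:
Option A: s[1]='a'->'c', delta=(3-1)*7^2 mod 1009 = 98, hash=403+98 mod 1009 = 501
Option B: s[0]='a'->'j', delta=(10-1)*7^3 mod 1009 = 60, hash=403+60 mod 1009 = 463
Option C: s[2]='a'->'b', delta=(2-1)*7^1 mod 1009 = 7, hash=403+7 mod 1009 = 410 <-- target
Option D: s[2]='a'->'d', delta=(4-1)*7^1 mod 1009 = 21, hash=403+21 mod 1009 = 424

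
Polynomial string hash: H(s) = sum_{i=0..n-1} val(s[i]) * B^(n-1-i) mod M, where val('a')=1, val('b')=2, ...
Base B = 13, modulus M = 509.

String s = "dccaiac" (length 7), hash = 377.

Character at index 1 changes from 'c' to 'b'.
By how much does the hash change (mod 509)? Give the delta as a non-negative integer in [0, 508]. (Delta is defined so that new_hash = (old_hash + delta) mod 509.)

Answer: 277

Derivation:
Delta formula: (val(new) - val(old)) * B^(n-1-k) mod M
  val('b') - val('c') = 2 - 3 = -1
  B^(n-1-k) = 13^5 mod 509 = 232
  Delta = -1 * 232 mod 509 = 277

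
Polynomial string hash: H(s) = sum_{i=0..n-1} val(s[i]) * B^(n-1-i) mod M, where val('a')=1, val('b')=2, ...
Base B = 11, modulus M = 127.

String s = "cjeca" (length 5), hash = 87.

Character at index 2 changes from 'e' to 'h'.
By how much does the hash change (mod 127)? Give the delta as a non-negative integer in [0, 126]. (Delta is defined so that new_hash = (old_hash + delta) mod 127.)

Answer: 109

Derivation:
Delta formula: (val(new) - val(old)) * B^(n-1-k) mod M
  val('h') - val('e') = 8 - 5 = 3
  B^(n-1-k) = 11^2 mod 127 = 121
  Delta = 3 * 121 mod 127 = 109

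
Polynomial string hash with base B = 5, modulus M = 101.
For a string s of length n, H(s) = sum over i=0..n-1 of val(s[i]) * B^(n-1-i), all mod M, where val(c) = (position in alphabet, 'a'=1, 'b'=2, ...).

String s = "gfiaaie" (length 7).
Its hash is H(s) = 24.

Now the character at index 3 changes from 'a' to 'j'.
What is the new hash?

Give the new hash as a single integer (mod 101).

Answer: 38

Derivation:
val('a') = 1, val('j') = 10
Position k = 3, exponent = n-1-k = 3
B^3 mod M = 5^3 mod 101 = 24
Delta = (10 - 1) * 24 mod 101 = 14
New hash = (24 + 14) mod 101 = 38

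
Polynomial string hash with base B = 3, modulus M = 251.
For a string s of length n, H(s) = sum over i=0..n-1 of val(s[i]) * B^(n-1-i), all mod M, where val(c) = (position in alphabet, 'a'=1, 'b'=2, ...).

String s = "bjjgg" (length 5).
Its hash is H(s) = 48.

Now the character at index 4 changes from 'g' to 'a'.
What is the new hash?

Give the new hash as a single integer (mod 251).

Answer: 42

Derivation:
val('g') = 7, val('a') = 1
Position k = 4, exponent = n-1-k = 0
B^0 mod M = 3^0 mod 251 = 1
Delta = (1 - 7) * 1 mod 251 = 245
New hash = (48 + 245) mod 251 = 42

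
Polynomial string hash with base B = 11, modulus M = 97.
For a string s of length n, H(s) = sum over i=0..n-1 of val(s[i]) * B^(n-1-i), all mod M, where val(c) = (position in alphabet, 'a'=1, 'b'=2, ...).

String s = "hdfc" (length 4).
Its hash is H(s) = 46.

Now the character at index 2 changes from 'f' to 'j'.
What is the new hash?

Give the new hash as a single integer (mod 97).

val('f') = 6, val('j') = 10
Position k = 2, exponent = n-1-k = 1
B^1 mod M = 11^1 mod 97 = 11
Delta = (10 - 6) * 11 mod 97 = 44
New hash = (46 + 44) mod 97 = 90

Answer: 90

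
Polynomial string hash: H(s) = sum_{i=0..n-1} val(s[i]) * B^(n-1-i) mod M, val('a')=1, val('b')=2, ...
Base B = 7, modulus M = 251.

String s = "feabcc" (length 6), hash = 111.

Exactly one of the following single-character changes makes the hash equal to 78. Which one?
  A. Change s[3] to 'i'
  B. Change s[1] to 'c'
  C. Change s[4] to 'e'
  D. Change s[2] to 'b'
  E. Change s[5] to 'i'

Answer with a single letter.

Answer: B

Derivation:
Option A: s[3]='b'->'i', delta=(9-2)*7^2 mod 251 = 92, hash=111+92 mod 251 = 203
Option B: s[1]='e'->'c', delta=(3-5)*7^4 mod 251 = 218, hash=111+218 mod 251 = 78 <-- target
Option C: s[4]='c'->'e', delta=(5-3)*7^1 mod 251 = 14, hash=111+14 mod 251 = 125
Option D: s[2]='a'->'b', delta=(2-1)*7^3 mod 251 = 92, hash=111+92 mod 251 = 203
Option E: s[5]='c'->'i', delta=(9-3)*7^0 mod 251 = 6, hash=111+6 mod 251 = 117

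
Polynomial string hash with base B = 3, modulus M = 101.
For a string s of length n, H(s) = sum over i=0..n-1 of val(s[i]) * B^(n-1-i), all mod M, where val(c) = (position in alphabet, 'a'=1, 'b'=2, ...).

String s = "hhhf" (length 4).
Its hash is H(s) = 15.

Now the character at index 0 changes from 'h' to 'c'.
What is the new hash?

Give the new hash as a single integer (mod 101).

val('h') = 8, val('c') = 3
Position k = 0, exponent = n-1-k = 3
B^3 mod M = 3^3 mod 101 = 27
Delta = (3 - 8) * 27 mod 101 = 67
New hash = (15 + 67) mod 101 = 82

Answer: 82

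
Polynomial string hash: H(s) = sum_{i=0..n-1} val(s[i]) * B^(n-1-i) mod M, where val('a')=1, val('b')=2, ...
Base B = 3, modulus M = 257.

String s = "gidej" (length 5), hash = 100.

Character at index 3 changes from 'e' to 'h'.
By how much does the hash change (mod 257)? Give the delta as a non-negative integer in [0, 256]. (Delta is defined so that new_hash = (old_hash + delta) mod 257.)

Answer: 9

Derivation:
Delta formula: (val(new) - val(old)) * B^(n-1-k) mod M
  val('h') - val('e') = 8 - 5 = 3
  B^(n-1-k) = 3^1 mod 257 = 3
  Delta = 3 * 3 mod 257 = 9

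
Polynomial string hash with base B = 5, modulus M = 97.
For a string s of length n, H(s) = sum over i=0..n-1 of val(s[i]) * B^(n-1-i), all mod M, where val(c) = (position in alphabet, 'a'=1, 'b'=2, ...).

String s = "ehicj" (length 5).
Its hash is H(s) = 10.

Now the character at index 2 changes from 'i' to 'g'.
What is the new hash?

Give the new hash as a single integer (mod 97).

val('i') = 9, val('g') = 7
Position k = 2, exponent = n-1-k = 2
B^2 mod M = 5^2 mod 97 = 25
Delta = (7 - 9) * 25 mod 97 = 47
New hash = (10 + 47) mod 97 = 57

Answer: 57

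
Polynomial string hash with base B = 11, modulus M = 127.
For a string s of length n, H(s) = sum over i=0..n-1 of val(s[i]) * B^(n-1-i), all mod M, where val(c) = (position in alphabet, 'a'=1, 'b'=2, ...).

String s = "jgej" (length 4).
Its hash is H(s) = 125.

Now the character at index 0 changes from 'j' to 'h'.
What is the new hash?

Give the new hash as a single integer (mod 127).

val('j') = 10, val('h') = 8
Position k = 0, exponent = n-1-k = 3
B^3 mod M = 11^3 mod 127 = 61
Delta = (8 - 10) * 61 mod 127 = 5
New hash = (125 + 5) mod 127 = 3

Answer: 3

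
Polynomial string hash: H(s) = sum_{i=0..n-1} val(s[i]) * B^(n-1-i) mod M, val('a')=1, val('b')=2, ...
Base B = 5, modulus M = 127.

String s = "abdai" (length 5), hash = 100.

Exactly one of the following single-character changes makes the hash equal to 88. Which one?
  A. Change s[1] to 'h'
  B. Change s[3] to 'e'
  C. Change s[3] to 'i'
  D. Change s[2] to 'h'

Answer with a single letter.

Option A: s[1]='b'->'h', delta=(8-2)*5^3 mod 127 = 115, hash=100+115 mod 127 = 88 <-- target
Option B: s[3]='a'->'e', delta=(5-1)*5^1 mod 127 = 20, hash=100+20 mod 127 = 120
Option C: s[3]='a'->'i', delta=(9-1)*5^1 mod 127 = 40, hash=100+40 mod 127 = 13
Option D: s[2]='d'->'h', delta=(8-4)*5^2 mod 127 = 100, hash=100+100 mod 127 = 73

Answer: A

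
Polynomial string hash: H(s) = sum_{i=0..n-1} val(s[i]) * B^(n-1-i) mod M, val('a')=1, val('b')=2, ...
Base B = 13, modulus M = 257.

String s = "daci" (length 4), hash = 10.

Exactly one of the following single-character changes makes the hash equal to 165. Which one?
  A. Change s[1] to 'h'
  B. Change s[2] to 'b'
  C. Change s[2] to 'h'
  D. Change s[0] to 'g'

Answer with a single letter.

Answer: A

Derivation:
Option A: s[1]='a'->'h', delta=(8-1)*13^2 mod 257 = 155, hash=10+155 mod 257 = 165 <-- target
Option B: s[2]='c'->'b', delta=(2-3)*13^1 mod 257 = 244, hash=10+244 mod 257 = 254
Option C: s[2]='c'->'h', delta=(8-3)*13^1 mod 257 = 65, hash=10+65 mod 257 = 75
Option D: s[0]='d'->'g', delta=(7-4)*13^3 mod 257 = 166, hash=10+166 mod 257 = 176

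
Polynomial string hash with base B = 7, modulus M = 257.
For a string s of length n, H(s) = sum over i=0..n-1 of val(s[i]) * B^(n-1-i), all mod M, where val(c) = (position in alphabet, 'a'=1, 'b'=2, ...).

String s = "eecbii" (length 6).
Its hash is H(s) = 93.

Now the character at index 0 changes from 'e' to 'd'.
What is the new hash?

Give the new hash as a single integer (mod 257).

Answer: 248

Derivation:
val('e') = 5, val('d') = 4
Position k = 0, exponent = n-1-k = 5
B^5 mod M = 7^5 mod 257 = 102
Delta = (4 - 5) * 102 mod 257 = 155
New hash = (93 + 155) mod 257 = 248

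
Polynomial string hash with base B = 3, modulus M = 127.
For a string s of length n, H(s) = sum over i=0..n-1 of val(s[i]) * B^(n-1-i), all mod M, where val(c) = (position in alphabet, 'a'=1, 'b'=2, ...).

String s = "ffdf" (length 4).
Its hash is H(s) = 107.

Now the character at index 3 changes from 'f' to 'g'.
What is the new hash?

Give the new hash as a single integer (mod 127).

val('f') = 6, val('g') = 7
Position k = 3, exponent = n-1-k = 0
B^0 mod M = 3^0 mod 127 = 1
Delta = (7 - 6) * 1 mod 127 = 1
New hash = (107 + 1) mod 127 = 108

Answer: 108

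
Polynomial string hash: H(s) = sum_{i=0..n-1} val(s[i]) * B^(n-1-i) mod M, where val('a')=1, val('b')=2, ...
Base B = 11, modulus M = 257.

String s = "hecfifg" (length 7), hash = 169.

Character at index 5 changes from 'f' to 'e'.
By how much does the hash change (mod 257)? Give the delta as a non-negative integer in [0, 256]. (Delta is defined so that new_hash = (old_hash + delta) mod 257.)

Answer: 246

Derivation:
Delta formula: (val(new) - val(old)) * B^(n-1-k) mod M
  val('e') - val('f') = 5 - 6 = -1
  B^(n-1-k) = 11^1 mod 257 = 11
  Delta = -1 * 11 mod 257 = 246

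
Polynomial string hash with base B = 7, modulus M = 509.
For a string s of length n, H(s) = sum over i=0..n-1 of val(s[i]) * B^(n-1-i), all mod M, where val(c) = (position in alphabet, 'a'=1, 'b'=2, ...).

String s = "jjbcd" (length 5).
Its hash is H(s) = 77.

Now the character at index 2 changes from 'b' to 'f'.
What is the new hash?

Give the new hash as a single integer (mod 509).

val('b') = 2, val('f') = 6
Position k = 2, exponent = n-1-k = 2
B^2 mod M = 7^2 mod 509 = 49
Delta = (6 - 2) * 49 mod 509 = 196
New hash = (77 + 196) mod 509 = 273

Answer: 273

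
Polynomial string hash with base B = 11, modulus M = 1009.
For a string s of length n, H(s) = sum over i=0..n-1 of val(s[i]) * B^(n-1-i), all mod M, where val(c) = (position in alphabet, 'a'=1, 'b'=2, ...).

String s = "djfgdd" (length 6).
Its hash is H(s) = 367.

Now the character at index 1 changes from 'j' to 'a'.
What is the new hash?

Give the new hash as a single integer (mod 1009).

val('j') = 10, val('a') = 1
Position k = 1, exponent = n-1-k = 4
B^4 mod M = 11^4 mod 1009 = 515
Delta = (1 - 10) * 515 mod 1009 = 410
New hash = (367 + 410) mod 1009 = 777

Answer: 777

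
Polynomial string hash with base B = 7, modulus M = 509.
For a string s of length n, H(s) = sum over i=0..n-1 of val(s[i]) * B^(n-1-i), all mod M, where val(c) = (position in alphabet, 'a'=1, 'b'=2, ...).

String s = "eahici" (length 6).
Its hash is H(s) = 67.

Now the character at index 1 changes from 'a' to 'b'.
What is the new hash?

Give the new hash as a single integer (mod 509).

val('a') = 1, val('b') = 2
Position k = 1, exponent = n-1-k = 4
B^4 mod M = 7^4 mod 509 = 365
Delta = (2 - 1) * 365 mod 509 = 365
New hash = (67 + 365) mod 509 = 432

Answer: 432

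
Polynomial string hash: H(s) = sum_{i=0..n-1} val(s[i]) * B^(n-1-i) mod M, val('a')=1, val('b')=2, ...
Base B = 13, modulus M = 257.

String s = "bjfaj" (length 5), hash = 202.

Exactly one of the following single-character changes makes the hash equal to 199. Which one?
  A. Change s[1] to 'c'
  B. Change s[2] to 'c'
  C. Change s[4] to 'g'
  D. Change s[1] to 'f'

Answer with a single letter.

Option A: s[1]='j'->'c', delta=(3-10)*13^3 mod 257 = 41, hash=202+41 mod 257 = 243
Option B: s[2]='f'->'c', delta=(3-6)*13^2 mod 257 = 7, hash=202+7 mod 257 = 209
Option C: s[4]='j'->'g', delta=(7-10)*13^0 mod 257 = 254, hash=202+254 mod 257 = 199 <-- target
Option D: s[1]='j'->'f', delta=(6-10)*13^3 mod 257 = 207, hash=202+207 mod 257 = 152

Answer: C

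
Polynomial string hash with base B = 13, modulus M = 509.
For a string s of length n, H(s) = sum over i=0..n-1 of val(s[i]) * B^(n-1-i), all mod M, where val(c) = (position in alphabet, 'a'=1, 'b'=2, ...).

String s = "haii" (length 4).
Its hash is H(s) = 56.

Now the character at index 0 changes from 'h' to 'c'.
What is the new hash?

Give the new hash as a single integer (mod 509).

Answer: 269

Derivation:
val('h') = 8, val('c') = 3
Position k = 0, exponent = n-1-k = 3
B^3 mod M = 13^3 mod 509 = 161
Delta = (3 - 8) * 161 mod 509 = 213
New hash = (56 + 213) mod 509 = 269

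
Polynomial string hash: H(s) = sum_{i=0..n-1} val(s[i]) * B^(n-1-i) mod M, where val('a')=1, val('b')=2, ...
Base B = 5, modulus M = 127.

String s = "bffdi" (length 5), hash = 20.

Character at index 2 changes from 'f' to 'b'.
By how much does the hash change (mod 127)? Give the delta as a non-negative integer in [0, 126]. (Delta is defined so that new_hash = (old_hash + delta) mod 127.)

Delta formula: (val(new) - val(old)) * B^(n-1-k) mod M
  val('b') - val('f') = 2 - 6 = -4
  B^(n-1-k) = 5^2 mod 127 = 25
  Delta = -4 * 25 mod 127 = 27

Answer: 27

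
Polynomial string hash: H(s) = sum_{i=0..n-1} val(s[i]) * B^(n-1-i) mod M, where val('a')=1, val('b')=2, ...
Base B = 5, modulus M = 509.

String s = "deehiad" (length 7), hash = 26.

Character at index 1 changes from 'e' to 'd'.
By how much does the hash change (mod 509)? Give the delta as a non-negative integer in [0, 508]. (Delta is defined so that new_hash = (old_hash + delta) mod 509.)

Answer: 438

Derivation:
Delta formula: (val(new) - val(old)) * B^(n-1-k) mod M
  val('d') - val('e') = 4 - 5 = -1
  B^(n-1-k) = 5^5 mod 509 = 71
  Delta = -1 * 71 mod 509 = 438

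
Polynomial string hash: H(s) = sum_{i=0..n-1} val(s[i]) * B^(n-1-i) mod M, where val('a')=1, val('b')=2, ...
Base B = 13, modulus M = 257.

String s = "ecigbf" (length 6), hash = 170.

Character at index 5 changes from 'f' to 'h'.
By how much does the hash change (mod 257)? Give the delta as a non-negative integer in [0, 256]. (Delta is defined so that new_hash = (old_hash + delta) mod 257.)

Delta formula: (val(new) - val(old)) * B^(n-1-k) mod M
  val('h') - val('f') = 8 - 6 = 2
  B^(n-1-k) = 13^0 mod 257 = 1
  Delta = 2 * 1 mod 257 = 2

Answer: 2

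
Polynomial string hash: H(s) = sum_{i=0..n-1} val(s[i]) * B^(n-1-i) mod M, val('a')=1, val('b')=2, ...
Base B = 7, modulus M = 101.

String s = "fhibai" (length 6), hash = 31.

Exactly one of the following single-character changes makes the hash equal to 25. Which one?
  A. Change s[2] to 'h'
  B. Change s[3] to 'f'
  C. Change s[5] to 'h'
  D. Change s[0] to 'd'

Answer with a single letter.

Answer: B

Derivation:
Option A: s[2]='i'->'h', delta=(8-9)*7^3 mod 101 = 61, hash=31+61 mod 101 = 92
Option B: s[3]='b'->'f', delta=(6-2)*7^2 mod 101 = 95, hash=31+95 mod 101 = 25 <-- target
Option C: s[5]='i'->'h', delta=(8-9)*7^0 mod 101 = 100, hash=31+100 mod 101 = 30
Option D: s[0]='f'->'d', delta=(4-6)*7^5 mod 101 = 19, hash=31+19 mod 101 = 50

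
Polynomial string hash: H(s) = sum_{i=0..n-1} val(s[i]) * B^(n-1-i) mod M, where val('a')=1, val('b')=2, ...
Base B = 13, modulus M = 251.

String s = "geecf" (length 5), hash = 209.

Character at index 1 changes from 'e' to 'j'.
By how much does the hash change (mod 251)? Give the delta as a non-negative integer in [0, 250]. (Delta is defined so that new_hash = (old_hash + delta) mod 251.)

Delta formula: (val(new) - val(old)) * B^(n-1-k) mod M
  val('j') - val('e') = 10 - 5 = 5
  B^(n-1-k) = 13^3 mod 251 = 189
  Delta = 5 * 189 mod 251 = 192

Answer: 192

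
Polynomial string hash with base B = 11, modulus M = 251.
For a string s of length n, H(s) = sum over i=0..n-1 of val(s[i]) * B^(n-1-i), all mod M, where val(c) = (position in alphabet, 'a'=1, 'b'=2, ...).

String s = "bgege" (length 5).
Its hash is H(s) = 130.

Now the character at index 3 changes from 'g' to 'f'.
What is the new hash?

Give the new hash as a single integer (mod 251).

val('g') = 7, val('f') = 6
Position k = 3, exponent = n-1-k = 1
B^1 mod M = 11^1 mod 251 = 11
Delta = (6 - 7) * 11 mod 251 = 240
New hash = (130 + 240) mod 251 = 119

Answer: 119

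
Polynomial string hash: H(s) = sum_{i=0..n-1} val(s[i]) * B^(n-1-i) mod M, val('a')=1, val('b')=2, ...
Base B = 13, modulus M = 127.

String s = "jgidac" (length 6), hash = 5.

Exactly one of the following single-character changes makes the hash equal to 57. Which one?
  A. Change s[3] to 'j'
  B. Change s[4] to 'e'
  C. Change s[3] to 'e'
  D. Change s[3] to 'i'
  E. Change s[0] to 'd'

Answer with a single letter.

Option A: s[3]='d'->'j', delta=(10-4)*13^2 mod 127 = 125, hash=5+125 mod 127 = 3
Option B: s[4]='a'->'e', delta=(5-1)*13^1 mod 127 = 52, hash=5+52 mod 127 = 57 <-- target
Option C: s[3]='d'->'e', delta=(5-4)*13^2 mod 127 = 42, hash=5+42 mod 127 = 47
Option D: s[3]='d'->'i', delta=(9-4)*13^2 mod 127 = 83, hash=5+83 mod 127 = 88
Option E: s[0]='j'->'d', delta=(4-10)*13^5 mod 127 = 76, hash=5+76 mod 127 = 81

Answer: B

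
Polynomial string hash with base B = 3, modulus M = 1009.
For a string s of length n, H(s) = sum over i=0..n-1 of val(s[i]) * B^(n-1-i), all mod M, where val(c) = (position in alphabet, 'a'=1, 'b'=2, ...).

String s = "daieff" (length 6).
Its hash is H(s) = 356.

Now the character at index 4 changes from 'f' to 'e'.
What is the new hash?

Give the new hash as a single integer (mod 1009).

Answer: 353

Derivation:
val('f') = 6, val('e') = 5
Position k = 4, exponent = n-1-k = 1
B^1 mod M = 3^1 mod 1009 = 3
Delta = (5 - 6) * 3 mod 1009 = 1006
New hash = (356 + 1006) mod 1009 = 353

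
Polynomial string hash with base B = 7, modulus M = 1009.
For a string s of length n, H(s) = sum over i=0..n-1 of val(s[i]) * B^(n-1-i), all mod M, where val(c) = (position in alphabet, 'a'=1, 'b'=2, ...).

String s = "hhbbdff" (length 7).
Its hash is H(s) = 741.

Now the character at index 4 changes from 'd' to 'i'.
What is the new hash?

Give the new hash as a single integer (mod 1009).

val('d') = 4, val('i') = 9
Position k = 4, exponent = n-1-k = 2
B^2 mod M = 7^2 mod 1009 = 49
Delta = (9 - 4) * 49 mod 1009 = 245
New hash = (741 + 245) mod 1009 = 986

Answer: 986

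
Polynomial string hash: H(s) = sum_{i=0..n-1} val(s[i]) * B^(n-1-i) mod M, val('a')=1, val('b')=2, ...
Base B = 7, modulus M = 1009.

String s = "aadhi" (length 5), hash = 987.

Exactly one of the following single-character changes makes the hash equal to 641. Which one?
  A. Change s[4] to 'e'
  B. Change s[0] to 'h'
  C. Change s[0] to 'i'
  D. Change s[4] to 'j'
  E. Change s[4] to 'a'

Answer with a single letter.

Answer: B

Derivation:
Option A: s[4]='i'->'e', delta=(5-9)*7^0 mod 1009 = 1005, hash=987+1005 mod 1009 = 983
Option B: s[0]='a'->'h', delta=(8-1)*7^4 mod 1009 = 663, hash=987+663 mod 1009 = 641 <-- target
Option C: s[0]='a'->'i', delta=(9-1)*7^4 mod 1009 = 37, hash=987+37 mod 1009 = 15
Option D: s[4]='i'->'j', delta=(10-9)*7^0 mod 1009 = 1, hash=987+1 mod 1009 = 988
Option E: s[4]='i'->'a', delta=(1-9)*7^0 mod 1009 = 1001, hash=987+1001 mod 1009 = 979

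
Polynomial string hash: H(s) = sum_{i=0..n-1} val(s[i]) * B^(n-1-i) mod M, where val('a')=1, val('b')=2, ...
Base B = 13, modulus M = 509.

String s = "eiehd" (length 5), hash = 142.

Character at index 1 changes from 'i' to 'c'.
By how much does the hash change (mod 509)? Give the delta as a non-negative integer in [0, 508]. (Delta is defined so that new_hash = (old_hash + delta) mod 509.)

Answer: 52

Derivation:
Delta formula: (val(new) - val(old)) * B^(n-1-k) mod M
  val('c') - val('i') = 3 - 9 = -6
  B^(n-1-k) = 13^3 mod 509 = 161
  Delta = -6 * 161 mod 509 = 52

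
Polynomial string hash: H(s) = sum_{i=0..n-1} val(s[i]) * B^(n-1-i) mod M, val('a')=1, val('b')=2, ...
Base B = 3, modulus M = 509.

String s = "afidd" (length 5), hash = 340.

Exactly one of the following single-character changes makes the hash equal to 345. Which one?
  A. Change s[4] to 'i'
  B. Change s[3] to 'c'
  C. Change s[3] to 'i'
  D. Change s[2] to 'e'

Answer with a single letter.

Answer: A

Derivation:
Option A: s[4]='d'->'i', delta=(9-4)*3^0 mod 509 = 5, hash=340+5 mod 509 = 345 <-- target
Option B: s[3]='d'->'c', delta=(3-4)*3^1 mod 509 = 506, hash=340+506 mod 509 = 337
Option C: s[3]='d'->'i', delta=(9-4)*3^1 mod 509 = 15, hash=340+15 mod 509 = 355
Option D: s[2]='i'->'e', delta=(5-9)*3^2 mod 509 = 473, hash=340+473 mod 509 = 304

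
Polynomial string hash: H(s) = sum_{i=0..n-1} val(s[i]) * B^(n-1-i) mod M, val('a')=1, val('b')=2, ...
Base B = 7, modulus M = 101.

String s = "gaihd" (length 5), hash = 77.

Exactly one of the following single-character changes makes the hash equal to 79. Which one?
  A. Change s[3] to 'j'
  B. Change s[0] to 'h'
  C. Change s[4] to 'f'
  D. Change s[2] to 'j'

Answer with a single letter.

Answer: C

Derivation:
Option A: s[3]='h'->'j', delta=(10-8)*7^1 mod 101 = 14, hash=77+14 mod 101 = 91
Option B: s[0]='g'->'h', delta=(8-7)*7^4 mod 101 = 78, hash=77+78 mod 101 = 54
Option C: s[4]='d'->'f', delta=(6-4)*7^0 mod 101 = 2, hash=77+2 mod 101 = 79 <-- target
Option D: s[2]='i'->'j', delta=(10-9)*7^2 mod 101 = 49, hash=77+49 mod 101 = 25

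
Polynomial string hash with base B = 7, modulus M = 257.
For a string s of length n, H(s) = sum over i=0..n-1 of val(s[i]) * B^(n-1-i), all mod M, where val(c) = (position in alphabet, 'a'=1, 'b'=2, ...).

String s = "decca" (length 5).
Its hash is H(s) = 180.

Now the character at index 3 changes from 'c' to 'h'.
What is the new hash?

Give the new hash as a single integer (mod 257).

val('c') = 3, val('h') = 8
Position k = 3, exponent = n-1-k = 1
B^1 mod M = 7^1 mod 257 = 7
Delta = (8 - 3) * 7 mod 257 = 35
New hash = (180 + 35) mod 257 = 215

Answer: 215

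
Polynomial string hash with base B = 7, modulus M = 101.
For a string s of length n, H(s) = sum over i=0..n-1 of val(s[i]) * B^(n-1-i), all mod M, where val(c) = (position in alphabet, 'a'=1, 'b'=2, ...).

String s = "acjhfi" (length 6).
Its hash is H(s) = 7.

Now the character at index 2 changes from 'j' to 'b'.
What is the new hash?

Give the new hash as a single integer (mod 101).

Answer: 91

Derivation:
val('j') = 10, val('b') = 2
Position k = 2, exponent = n-1-k = 3
B^3 mod M = 7^3 mod 101 = 40
Delta = (2 - 10) * 40 mod 101 = 84
New hash = (7 + 84) mod 101 = 91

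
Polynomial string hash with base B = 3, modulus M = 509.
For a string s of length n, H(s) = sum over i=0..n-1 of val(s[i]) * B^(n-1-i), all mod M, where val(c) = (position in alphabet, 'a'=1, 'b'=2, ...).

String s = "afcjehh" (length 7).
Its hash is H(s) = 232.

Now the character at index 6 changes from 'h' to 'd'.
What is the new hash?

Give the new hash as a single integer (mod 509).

Answer: 228

Derivation:
val('h') = 8, val('d') = 4
Position k = 6, exponent = n-1-k = 0
B^0 mod M = 3^0 mod 509 = 1
Delta = (4 - 8) * 1 mod 509 = 505
New hash = (232 + 505) mod 509 = 228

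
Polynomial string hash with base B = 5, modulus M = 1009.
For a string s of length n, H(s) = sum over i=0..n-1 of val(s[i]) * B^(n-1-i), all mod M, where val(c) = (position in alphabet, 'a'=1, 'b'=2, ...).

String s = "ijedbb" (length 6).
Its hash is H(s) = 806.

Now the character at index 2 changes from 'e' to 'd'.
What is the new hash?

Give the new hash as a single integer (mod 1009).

Answer: 681

Derivation:
val('e') = 5, val('d') = 4
Position k = 2, exponent = n-1-k = 3
B^3 mod M = 5^3 mod 1009 = 125
Delta = (4 - 5) * 125 mod 1009 = 884
New hash = (806 + 884) mod 1009 = 681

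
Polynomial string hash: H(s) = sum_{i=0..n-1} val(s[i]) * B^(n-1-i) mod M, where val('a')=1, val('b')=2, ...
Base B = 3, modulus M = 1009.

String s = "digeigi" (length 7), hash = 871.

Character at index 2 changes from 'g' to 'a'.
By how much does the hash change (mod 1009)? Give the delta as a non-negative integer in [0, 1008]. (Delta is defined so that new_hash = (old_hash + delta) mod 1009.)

Answer: 523

Derivation:
Delta formula: (val(new) - val(old)) * B^(n-1-k) mod M
  val('a') - val('g') = 1 - 7 = -6
  B^(n-1-k) = 3^4 mod 1009 = 81
  Delta = -6 * 81 mod 1009 = 523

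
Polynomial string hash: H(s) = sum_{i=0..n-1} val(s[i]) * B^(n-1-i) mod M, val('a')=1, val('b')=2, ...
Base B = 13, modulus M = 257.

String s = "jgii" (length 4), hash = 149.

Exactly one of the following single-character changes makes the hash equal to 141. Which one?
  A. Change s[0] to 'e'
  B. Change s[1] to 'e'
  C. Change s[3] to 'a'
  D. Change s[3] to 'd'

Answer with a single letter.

Option A: s[0]='j'->'e', delta=(5-10)*13^3 mod 257 = 66, hash=149+66 mod 257 = 215
Option B: s[1]='g'->'e', delta=(5-7)*13^2 mod 257 = 176, hash=149+176 mod 257 = 68
Option C: s[3]='i'->'a', delta=(1-9)*13^0 mod 257 = 249, hash=149+249 mod 257 = 141 <-- target
Option D: s[3]='i'->'d', delta=(4-9)*13^0 mod 257 = 252, hash=149+252 mod 257 = 144

Answer: C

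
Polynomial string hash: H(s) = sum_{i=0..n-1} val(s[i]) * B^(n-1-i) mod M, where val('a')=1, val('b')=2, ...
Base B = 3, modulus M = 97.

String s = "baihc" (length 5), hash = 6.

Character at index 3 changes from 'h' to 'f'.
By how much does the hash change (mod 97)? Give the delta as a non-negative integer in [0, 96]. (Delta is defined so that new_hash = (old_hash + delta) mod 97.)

Answer: 91

Derivation:
Delta formula: (val(new) - val(old)) * B^(n-1-k) mod M
  val('f') - val('h') = 6 - 8 = -2
  B^(n-1-k) = 3^1 mod 97 = 3
  Delta = -2 * 3 mod 97 = 91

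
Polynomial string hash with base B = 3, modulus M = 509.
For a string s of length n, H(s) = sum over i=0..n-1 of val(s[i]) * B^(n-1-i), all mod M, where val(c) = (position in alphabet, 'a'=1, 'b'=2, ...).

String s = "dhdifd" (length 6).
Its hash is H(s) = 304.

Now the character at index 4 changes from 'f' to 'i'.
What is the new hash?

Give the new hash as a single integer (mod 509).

Answer: 313

Derivation:
val('f') = 6, val('i') = 9
Position k = 4, exponent = n-1-k = 1
B^1 mod M = 3^1 mod 509 = 3
Delta = (9 - 6) * 3 mod 509 = 9
New hash = (304 + 9) mod 509 = 313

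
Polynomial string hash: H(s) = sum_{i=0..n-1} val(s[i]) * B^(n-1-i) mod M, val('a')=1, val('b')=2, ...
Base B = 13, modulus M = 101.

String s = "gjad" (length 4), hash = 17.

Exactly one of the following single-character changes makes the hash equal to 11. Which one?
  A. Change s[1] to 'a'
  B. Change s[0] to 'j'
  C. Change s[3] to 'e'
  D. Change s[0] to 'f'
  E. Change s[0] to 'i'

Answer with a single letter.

Option A: s[1]='j'->'a', delta=(1-10)*13^2 mod 101 = 95, hash=17+95 mod 101 = 11 <-- target
Option B: s[0]='g'->'j', delta=(10-7)*13^3 mod 101 = 26, hash=17+26 mod 101 = 43
Option C: s[3]='d'->'e', delta=(5-4)*13^0 mod 101 = 1, hash=17+1 mod 101 = 18
Option D: s[0]='g'->'f', delta=(6-7)*13^3 mod 101 = 25, hash=17+25 mod 101 = 42
Option E: s[0]='g'->'i', delta=(9-7)*13^3 mod 101 = 51, hash=17+51 mod 101 = 68

Answer: A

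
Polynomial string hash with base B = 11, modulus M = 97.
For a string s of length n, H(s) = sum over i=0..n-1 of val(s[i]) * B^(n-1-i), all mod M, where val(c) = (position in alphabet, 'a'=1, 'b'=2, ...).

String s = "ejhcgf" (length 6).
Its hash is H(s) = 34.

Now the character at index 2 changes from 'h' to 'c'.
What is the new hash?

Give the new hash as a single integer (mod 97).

val('h') = 8, val('c') = 3
Position k = 2, exponent = n-1-k = 3
B^3 mod M = 11^3 mod 97 = 70
Delta = (3 - 8) * 70 mod 97 = 38
New hash = (34 + 38) mod 97 = 72

Answer: 72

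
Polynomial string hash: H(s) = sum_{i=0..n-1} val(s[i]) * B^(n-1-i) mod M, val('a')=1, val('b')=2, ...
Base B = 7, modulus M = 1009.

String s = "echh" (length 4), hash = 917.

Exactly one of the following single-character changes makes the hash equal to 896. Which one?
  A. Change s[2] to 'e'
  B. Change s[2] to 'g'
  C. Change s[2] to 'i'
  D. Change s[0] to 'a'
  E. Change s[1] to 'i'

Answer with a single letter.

Option A: s[2]='h'->'e', delta=(5-8)*7^1 mod 1009 = 988, hash=917+988 mod 1009 = 896 <-- target
Option B: s[2]='h'->'g', delta=(7-8)*7^1 mod 1009 = 1002, hash=917+1002 mod 1009 = 910
Option C: s[2]='h'->'i', delta=(9-8)*7^1 mod 1009 = 7, hash=917+7 mod 1009 = 924
Option D: s[0]='e'->'a', delta=(1-5)*7^3 mod 1009 = 646, hash=917+646 mod 1009 = 554
Option E: s[1]='c'->'i', delta=(9-3)*7^2 mod 1009 = 294, hash=917+294 mod 1009 = 202

Answer: A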